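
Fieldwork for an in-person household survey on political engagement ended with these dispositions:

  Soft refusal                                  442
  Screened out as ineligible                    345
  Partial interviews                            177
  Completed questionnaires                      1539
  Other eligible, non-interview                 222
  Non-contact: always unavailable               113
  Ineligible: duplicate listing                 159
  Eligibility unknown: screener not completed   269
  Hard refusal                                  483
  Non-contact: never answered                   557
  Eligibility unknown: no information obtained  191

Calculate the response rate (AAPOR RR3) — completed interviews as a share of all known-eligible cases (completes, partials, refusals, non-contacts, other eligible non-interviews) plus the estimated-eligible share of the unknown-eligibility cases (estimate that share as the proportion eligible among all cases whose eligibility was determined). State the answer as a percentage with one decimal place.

Refused = 483 + 442 = 925
Non-contacts = 557 + 113 = 670
Eligibility not determined = 269 + 191 = 460
Screened out, ineligible = 345 + 159 = 504
Num = 1539
Determined eligible = 1539 + 177 + 925 + 670 + 222 = 3533
e = 3533 / (3533 + 504) = 3533 / 4037 = 0.8752
e × U = 0.8752 × 460 = 402.59
Denom = 3533 + 402.59 = 3935.59
RR3 = 1539 / 3935.59 = 0.3910

39.1%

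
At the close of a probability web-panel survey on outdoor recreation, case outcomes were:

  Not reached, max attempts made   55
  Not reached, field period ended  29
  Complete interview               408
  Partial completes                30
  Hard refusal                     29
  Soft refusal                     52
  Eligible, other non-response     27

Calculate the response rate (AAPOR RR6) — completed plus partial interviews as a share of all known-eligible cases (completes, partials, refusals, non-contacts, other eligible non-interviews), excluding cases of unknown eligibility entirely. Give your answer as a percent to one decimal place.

69.5%

Declined to participate = 29 + 52 = 81
No answer / not reached = 29 + 55 = 84
Top: 408 + 30 = 438
Denominator: 408 + 30 + 81 + 84 + 27 = 630
RR6 = 438 / 630 = 0.6952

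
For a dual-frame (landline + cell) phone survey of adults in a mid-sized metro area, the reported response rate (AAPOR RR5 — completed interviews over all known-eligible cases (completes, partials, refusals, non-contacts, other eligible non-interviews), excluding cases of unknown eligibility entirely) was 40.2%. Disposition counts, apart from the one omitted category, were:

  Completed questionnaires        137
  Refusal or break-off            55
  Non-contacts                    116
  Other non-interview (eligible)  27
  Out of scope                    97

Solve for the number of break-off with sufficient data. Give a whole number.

RR5 = 137 / D = 0.402
D = 137 / 0.402 = 340.8
Remaining denominator categories sum to 335
break-off with sufficient data = 340.8 − 335 ≈ 6

6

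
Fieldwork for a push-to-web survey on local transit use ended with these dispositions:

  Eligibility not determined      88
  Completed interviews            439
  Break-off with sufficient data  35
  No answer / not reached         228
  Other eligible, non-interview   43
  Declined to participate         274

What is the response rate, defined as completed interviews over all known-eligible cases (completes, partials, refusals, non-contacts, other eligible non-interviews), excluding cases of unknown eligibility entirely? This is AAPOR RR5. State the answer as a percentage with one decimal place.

Numerator → 439
Denominator → 439 + 35 + 274 + 228 + 43 = 1019
RR5 = 439 / 1019 = 0.4308

43.1%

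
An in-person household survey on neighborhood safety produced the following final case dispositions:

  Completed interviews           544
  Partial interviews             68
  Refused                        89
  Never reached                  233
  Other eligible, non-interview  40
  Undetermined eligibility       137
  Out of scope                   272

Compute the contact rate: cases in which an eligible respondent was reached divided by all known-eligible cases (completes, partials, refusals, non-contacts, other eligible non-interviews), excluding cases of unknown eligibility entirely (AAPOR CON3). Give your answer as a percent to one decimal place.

Top = 544 + 68 + 89 + 40 = 741
Base = 544 + 68 + 89 + 233 + 40 = 974
CON3 = 741 / 974 = 0.7608

76.1%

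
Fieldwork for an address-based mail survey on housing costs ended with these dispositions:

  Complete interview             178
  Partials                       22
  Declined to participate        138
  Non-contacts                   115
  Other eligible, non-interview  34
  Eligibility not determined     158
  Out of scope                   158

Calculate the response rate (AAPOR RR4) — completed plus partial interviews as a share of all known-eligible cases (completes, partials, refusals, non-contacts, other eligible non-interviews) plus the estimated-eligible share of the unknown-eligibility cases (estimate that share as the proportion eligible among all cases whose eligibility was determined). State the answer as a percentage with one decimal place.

33.0%

Num → 178 + 22 = 200
Determined eligible → 178 + 22 + 138 + 115 + 34 = 487
e = 487 / (487 + 158) = 487 / 645 = 0.7550
Eligible share of unknowns → 0.7550 × 158 = 119.29
Denominator → 487 + 119.29 = 606.29
RR4 = 200 / 606.29 = 0.3299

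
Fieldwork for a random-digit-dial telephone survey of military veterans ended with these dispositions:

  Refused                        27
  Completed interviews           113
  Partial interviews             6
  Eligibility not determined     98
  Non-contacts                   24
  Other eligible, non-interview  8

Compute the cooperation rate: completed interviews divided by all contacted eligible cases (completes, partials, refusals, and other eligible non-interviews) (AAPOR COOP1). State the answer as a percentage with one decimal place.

73.4%

Numerator → 113
Base → 113 + 6 + 27 + 8 = 154
COOP1 = 113 / 154 = 0.7338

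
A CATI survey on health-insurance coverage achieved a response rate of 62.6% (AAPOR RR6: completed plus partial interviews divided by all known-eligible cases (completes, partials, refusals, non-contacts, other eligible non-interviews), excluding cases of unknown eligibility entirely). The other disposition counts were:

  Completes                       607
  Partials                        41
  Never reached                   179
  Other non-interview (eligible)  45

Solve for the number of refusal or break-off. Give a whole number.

163

Top: 607 + 41 = 648
RR6 = 648 / D = 0.626
D = 648 / 0.626 = 1035.1
Rest of base = 872
refusal or break-off = 1035.1 − 872 ≈ 163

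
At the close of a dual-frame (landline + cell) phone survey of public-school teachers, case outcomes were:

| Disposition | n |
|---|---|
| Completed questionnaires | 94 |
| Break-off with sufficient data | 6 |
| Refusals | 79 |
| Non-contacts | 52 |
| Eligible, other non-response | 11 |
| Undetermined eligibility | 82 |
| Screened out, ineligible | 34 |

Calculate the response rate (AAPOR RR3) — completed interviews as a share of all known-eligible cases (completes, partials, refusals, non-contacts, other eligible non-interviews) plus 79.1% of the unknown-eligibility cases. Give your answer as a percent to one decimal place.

30.6%

Numerator = 94
Eligible (known) = 94 + 6 + 79 + 52 + 11 = 242
e × U = 0.7910 × 82 = 64.86
Denominator = 242 + 64.86 = 306.86
RR3 = 94 / 306.86 = 0.3063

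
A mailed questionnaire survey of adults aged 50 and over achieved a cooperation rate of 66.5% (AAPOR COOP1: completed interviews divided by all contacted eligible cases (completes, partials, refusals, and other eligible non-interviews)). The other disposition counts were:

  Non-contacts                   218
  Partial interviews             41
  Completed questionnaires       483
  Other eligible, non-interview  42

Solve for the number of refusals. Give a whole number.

COOP1 = 483 / D = 0.665
D = 483 / 0.665 = 726.3
Other denominator terms total 566
refusals = 726.3 − 566 ≈ 160

160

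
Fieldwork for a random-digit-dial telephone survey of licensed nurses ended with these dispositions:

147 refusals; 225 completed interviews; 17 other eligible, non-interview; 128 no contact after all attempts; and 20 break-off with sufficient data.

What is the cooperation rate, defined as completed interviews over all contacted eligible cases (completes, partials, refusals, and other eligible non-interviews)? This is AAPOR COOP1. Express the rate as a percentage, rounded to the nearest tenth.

55.0%

Top → 225
Denom → 225 + 20 + 147 + 17 = 409
COOP1 = 225 / 409 = 0.5501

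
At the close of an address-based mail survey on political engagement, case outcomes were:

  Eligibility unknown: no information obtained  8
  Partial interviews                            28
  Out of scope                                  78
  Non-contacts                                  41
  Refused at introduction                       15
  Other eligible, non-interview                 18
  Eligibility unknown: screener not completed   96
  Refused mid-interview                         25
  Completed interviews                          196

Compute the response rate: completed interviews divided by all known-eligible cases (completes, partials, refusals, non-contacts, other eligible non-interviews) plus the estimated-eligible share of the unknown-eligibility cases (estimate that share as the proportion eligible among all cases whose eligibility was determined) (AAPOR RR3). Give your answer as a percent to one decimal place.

Refusal or break-off = 15 + 25 = 40
Undetermined eligibility = 96 + 8 = 104
Num: 196
Determined eligible: 196 + 28 + 40 + 41 + 18 = 323
e = 323 / (323 + 78) = 323 / 401 = 0.8055
Estimated eligible among unknowns: 0.8055 × 104 = 83.77
Denominator: 323 + 83.77 = 406.77
RR3 = 196 / 406.77 = 0.4818

48.2%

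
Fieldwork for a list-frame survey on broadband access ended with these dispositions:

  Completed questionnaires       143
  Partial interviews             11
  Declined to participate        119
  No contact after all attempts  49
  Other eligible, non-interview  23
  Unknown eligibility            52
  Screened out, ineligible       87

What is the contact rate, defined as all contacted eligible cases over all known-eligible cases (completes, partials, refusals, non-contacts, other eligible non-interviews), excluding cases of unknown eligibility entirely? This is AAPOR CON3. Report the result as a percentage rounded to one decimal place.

Num: 143 + 11 + 119 + 23 = 296
Denominator: 143 + 11 + 119 + 49 + 23 = 345
CON3 = 296 / 345 = 0.8580

85.8%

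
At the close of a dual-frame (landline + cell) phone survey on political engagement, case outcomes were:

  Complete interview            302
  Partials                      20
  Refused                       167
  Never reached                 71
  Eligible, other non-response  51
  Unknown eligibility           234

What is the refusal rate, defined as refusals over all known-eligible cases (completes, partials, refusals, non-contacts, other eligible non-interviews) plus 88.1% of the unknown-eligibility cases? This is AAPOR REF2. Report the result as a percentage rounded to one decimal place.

20.4%

Numerator: 167
Determined eligible: 302 + 20 + 167 + 71 + 51 = 611
Estimated eligible among unknowns: 0.8810 × 234 = 206.15
Denom: 611 + 206.15 = 817.15
REF2 = 167 / 817.15 = 0.2044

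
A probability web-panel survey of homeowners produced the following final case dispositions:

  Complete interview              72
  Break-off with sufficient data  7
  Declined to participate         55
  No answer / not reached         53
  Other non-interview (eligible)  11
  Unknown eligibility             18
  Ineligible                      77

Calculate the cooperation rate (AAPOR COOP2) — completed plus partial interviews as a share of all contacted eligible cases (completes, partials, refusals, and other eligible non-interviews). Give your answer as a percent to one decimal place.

Numerator = 72 + 7 = 79
Base = 72 + 7 + 55 + 11 = 145
COOP2 = 79 / 145 = 0.5448

54.5%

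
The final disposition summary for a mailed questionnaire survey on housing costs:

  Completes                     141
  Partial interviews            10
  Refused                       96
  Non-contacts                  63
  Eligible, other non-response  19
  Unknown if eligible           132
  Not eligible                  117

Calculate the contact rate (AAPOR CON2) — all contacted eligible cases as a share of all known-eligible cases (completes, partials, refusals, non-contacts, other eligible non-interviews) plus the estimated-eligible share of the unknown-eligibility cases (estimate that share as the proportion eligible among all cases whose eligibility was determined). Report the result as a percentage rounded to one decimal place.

62.4%

Top: 141 + 10 + 96 + 19 = 266
Determined eligible: 141 + 10 + 96 + 63 + 19 = 329
e = 329 / (329 + 117) = 329 / 446 = 0.7377
Eligible share of unknowns: 0.7377 × 132 = 97.38
Denominator: 329 + 97.38 = 426.38
CON2 = 266 / 426.38 = 0.6239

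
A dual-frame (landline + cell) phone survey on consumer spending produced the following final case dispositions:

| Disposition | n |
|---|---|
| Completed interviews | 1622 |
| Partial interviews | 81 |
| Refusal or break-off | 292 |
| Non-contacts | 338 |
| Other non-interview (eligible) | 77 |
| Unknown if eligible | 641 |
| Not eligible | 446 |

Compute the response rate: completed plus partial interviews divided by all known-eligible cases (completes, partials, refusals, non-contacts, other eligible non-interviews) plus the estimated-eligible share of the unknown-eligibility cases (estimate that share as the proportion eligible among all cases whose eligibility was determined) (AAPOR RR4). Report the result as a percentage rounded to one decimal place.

Top → 1622 + 81 = 1703
Determined eligible → 1622 + 81 + 292 + 338 + 77 = 2410
e = 2410 / (2410 + 446) = 2410 / 2856 = 0.8438
Estimated eligible among unknowns → 0.8438 × 641 = 540.88
Base → 2410 + 540.88 = 2950.88
RR4 = 1703 / 2950.88 = 0.5771

57.7%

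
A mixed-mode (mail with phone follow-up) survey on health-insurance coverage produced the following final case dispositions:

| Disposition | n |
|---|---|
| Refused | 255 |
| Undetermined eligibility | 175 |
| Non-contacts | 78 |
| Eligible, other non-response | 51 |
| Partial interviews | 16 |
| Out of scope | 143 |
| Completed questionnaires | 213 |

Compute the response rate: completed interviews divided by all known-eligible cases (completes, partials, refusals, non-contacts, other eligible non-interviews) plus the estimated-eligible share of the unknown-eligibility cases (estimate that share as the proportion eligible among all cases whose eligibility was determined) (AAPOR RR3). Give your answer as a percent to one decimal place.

28.2%

Num: 213
Known eligible: 213 + 16 + 255 + 78 + 51 = 613
e = 613 / (613 + 143) = 613 / 756 = 0.8108
e × U: 0.8108 × 175 = 141.89
Base: 613 + 141.89 = 754.89
RR3 = 213 / 754.89 = 0.2822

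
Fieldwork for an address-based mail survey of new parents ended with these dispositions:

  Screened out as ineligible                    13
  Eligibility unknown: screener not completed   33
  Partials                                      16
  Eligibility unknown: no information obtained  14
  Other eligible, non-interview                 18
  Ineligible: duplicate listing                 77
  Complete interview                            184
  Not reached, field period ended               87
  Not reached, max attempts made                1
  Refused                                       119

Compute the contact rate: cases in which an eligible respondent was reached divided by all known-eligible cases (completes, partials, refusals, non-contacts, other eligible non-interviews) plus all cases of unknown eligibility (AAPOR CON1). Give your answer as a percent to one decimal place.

71.4%

No contact after all attempts = 87 + 1 = 88
Unknown eligibility = 33 + 14 = 47
Screened out, ineligible = 13 + 77 = 90
Top → 184 + 16 + 119 + 18 = 337
Base → 184 + 16 + 119 + 88 + 18 + 47 = 472
CON1 = 337 / 472 = 0.7140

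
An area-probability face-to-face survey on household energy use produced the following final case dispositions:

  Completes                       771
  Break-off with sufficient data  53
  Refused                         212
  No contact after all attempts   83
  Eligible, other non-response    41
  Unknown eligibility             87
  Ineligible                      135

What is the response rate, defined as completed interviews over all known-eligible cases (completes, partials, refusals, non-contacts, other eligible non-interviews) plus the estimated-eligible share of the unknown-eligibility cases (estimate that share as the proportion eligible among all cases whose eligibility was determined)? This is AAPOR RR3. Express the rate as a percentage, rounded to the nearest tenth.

Top: 771
Known eligible: 771 + 53 + 212 + 83 + 41 = 1160
e = 1160 / (1160 + 135) = 1160 / 1295 = 0.8958
e × U: 0.8958 × 87 = 77.93
Denominator: 1160 + 77.93 = 1237.93
RR3 = 771 / 1237.93 = 0.6228

62.3%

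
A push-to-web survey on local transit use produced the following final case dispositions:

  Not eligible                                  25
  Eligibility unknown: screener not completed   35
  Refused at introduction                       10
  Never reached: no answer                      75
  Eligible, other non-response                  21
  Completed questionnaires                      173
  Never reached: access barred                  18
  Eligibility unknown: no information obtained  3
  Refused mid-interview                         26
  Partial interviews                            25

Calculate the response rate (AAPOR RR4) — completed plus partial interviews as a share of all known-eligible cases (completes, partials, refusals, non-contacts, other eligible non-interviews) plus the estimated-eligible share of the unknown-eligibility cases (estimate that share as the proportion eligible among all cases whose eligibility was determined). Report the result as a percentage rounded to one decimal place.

51.6%

Refused = 10 + 26 = 36
Non-contacts = 75 + 18 = 93
Undetermined eligibility = 35 + 3 = 38
Num = 173 + 25 = 198
Eligible (known) = 173 + 25 + 36 + 93 + 21 = 348
e = 348 / (348 + 25) = 348 / 373 = 0.9330
Estimated eligible among unknowns = 0.9330 × 38 = 35.45
Denominator = 348 + 35.45 = 383.45
RR4 = 198 / 383.45 = 0.5164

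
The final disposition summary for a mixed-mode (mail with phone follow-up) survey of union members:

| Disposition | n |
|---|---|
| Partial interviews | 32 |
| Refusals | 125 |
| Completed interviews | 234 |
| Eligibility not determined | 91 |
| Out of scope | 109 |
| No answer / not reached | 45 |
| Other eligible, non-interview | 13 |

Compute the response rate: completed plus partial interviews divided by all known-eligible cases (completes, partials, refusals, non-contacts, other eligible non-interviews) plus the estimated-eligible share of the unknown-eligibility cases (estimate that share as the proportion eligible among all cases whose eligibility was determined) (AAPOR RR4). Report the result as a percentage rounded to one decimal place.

Top: 234 + 32 = 266
Determined eligible: 234 + 32 + 125 + 45 + 13 = 449
e = 449 / (449 + 109) = 449 / 558 = 0.8047
e × U: 0.8047 × 91 = 73.23
Base: 449 + 73.23 = 522.23
RR4 = 266 / 522.23 = 0.5094

50.9%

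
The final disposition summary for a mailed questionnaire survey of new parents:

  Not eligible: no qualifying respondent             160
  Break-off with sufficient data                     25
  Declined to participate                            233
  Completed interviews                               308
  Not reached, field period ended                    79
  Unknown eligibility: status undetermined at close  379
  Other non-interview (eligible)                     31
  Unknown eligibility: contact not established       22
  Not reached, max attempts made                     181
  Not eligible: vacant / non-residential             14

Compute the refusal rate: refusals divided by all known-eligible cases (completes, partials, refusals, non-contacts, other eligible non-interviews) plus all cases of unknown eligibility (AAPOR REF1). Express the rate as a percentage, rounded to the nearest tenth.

18.5%

No contact after all attempts = 79 + 181 = 260
Undetermined eligibility = 22 + 379 = 401
Ineligible = 160 + 14 = 174
Num → 233
Denominator → 308 + 25 + 233 + 260 + 31 + 401 = 1258
REF1 = 233 / 1258 = 0.1852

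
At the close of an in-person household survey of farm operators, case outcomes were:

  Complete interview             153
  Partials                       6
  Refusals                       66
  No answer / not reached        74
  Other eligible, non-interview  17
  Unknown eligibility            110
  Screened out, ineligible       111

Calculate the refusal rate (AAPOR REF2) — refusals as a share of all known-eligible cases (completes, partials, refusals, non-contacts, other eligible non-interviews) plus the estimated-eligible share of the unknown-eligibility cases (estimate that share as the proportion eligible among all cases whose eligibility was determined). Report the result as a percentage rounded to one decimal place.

Num = 66
Eligible (known) = 153 + 6 + 66 + 74 + 17 = 316
e = 316 / (316 + 111) = 316 / 427 = 0.7400
Estimated eligible among unknowns = 0.7400 × 110 = 81.40
Denom = 316 + 81.40 = 397.40
REF2 = 66 / 397.40 = 0.1661

16.6%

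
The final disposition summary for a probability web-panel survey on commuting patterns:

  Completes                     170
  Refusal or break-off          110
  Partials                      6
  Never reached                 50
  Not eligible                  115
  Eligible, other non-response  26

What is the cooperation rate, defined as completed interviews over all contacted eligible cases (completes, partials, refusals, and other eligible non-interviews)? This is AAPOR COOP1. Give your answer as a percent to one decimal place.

Numerator = 170
Base = 170 + 6 + 110 + 26 = 312
COOP1 = 170 / 312 = 0.5449

54.5%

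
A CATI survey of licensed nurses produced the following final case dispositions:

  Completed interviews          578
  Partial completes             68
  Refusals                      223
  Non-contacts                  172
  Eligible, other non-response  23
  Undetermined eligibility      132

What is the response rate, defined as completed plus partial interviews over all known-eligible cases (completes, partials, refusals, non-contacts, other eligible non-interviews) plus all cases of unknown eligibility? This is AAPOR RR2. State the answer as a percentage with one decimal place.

54.0%

Num: 578 + 68 = 646
Denom: 578 + 68 + 223 + 172 + 23 + 132 = 1196
RR2 = 646 / 1196 = 0.5401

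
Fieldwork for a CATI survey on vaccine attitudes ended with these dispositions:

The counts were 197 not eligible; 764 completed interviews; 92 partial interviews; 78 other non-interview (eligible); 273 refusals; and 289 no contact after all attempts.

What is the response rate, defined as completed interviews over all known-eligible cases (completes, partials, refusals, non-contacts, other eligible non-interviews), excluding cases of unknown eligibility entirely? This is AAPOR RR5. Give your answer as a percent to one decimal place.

Num → 764
Base → 764 + 92 + 273 + 289 + 78 = 1496
RR5 = 764 / 1496 = 0.5107

51.1%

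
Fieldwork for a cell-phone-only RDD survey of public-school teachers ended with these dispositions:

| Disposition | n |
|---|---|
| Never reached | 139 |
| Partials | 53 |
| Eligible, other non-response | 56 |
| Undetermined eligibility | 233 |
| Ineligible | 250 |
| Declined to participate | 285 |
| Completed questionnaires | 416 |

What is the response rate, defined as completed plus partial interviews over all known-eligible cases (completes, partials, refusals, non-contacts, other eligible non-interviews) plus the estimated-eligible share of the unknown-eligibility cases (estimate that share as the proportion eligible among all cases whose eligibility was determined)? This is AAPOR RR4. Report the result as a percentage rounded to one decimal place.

Numerator → 416 + 53 = 469
Eligible (known) → 416 + 53 + 285 + 139 + 56 = 949
e = 949 / (949 + 250) = 949 / 1199 = 0.7915
e × U → 0.7915 × 233 = 184.42
Denominator → 949 + 184.42 = 1133.42
RR4 = 469 / 1133.42 = 0.4138

41.4%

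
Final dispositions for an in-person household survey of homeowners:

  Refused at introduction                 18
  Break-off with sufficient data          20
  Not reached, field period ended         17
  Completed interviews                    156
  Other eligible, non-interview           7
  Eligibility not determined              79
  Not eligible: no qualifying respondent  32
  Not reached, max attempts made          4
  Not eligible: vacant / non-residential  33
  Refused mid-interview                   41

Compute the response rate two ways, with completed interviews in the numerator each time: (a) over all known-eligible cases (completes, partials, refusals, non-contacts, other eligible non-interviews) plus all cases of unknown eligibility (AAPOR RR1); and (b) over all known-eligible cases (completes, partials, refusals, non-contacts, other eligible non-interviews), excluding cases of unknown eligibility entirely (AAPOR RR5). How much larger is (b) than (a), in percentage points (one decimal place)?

13.7

Declined to participate = 18 + 41 = 59
No contact after all attempts = 17 + 4 = 21
Ineligible = 32 + 33 = 65
Num: 156
Denominator: 156 + 20 + 59 + 21 + 7 + 79 = 342
RR1 = 156 / 342 = 0.4561
Denominator: 156 + 20 + 59 + 21 + 7 = 263
RR5 = 156 / 263 = 0.5932
Difference = 59.32 − 45.61 = 13.71 percentage points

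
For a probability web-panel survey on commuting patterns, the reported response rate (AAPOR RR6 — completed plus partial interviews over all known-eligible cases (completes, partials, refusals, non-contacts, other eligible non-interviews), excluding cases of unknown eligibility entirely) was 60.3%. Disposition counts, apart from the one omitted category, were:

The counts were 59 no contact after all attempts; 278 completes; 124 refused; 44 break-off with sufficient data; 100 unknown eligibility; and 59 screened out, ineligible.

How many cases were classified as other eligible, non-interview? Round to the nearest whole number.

Num = 278 + 44 = 322
RR6 = 322 / D = 0.603
D = 322 / 0.603 = 534.0
Remaining denominator categories sum to 505
other eligible, non-interview = 534.0 − 505 ≈ 29

29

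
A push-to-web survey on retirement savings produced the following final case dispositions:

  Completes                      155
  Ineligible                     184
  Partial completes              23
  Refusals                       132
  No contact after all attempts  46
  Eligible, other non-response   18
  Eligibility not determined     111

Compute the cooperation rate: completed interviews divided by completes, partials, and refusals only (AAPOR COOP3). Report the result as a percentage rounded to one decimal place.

Num → 155
Denominator → 155 + 23 + 132 = 310
COOP3 = 155 / 310 = 0.5000

50.0%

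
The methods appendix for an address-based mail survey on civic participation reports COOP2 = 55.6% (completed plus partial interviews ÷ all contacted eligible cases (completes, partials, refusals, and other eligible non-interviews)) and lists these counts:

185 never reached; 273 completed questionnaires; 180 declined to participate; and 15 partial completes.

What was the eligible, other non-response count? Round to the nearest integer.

50

Num → 273 + 15 = 288
COOP2 = 288 / D = 0.556
D = 288 / 0.556 = 518.0
Other denominator terms total 468
eligible, other non-response = 518.0 − 468 ≈ 50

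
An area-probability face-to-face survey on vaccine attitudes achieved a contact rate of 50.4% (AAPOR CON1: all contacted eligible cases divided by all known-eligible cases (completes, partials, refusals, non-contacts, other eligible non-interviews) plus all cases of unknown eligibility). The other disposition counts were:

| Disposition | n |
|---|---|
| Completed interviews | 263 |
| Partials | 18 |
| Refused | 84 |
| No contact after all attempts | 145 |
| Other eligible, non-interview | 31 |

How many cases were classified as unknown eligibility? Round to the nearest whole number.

245

Num → 263 + 18 + 84 + 31 = 396
CON1 = 396 / D = 0.504
D = 396 / 0.504 = 785.7
Rest of base = 541
unknown eligibility = 785.7 − 541 ≈ 245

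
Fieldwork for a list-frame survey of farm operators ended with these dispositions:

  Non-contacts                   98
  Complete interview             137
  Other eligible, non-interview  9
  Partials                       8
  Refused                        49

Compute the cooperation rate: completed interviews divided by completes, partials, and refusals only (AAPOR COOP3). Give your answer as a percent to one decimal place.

70.6%

Top: 137
Base: 137 + 8 + 49 = 194
COOP3 = 137 / 194 = 0.7062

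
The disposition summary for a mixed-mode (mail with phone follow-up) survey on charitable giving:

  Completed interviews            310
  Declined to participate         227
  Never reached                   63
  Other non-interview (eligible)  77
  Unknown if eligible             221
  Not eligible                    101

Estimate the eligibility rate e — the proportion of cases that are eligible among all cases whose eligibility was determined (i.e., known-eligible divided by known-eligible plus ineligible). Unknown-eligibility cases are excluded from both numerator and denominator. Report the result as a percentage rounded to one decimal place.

87.0%

Eligible (known): 310 + 227 + 63 + 77 = 677
e = 677 / (677 + 101) = 677 / 778 = 0.8702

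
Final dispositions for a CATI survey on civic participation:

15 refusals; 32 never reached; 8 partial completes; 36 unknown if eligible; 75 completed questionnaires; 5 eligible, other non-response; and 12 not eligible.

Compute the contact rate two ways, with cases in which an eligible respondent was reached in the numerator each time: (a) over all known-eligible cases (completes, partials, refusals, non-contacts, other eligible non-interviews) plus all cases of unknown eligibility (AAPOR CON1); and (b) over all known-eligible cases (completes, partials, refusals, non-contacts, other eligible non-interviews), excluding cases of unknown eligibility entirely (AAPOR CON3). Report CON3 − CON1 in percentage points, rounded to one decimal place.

16.1

Top → 75 + 8 + 15 + 5 = 103
Denom → 75 + 8 + 15 + 32 + 5 + 36 = 171
CON1 = 103 / 171 = 0.6023
Denom → 75 + 8 + 15 + 32 + 5 = 135
CON3 = 103 / 135 = 0.7630
Difference = 76.30 − 60.23 = 16.07 percentage points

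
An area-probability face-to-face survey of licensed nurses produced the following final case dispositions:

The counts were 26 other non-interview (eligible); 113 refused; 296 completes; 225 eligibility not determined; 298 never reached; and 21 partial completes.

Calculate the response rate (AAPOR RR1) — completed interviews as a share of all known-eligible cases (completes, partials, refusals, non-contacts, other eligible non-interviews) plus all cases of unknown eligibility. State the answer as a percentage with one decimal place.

Numerator → 296
Base → 296 + 21 + 113 + 298 + 26 + 225 = 979
RR1 = 296 / 979 = 0.3023

30.2%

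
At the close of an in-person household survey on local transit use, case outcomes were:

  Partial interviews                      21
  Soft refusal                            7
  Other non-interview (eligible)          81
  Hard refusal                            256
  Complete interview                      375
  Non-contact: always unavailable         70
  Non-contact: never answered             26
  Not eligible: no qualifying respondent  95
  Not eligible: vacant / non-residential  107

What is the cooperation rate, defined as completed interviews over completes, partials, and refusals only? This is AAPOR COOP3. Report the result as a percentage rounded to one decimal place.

Refusal or break-off = 256 + 7 = 263
No contact after all attempts = 26 + 70 = 96
Not eligible = 95 + 107 = 202
Num: 375
Denominator: 375 + 21 + 263 = 659
COOP3 = 375 / 659 = 0.5690

56.9%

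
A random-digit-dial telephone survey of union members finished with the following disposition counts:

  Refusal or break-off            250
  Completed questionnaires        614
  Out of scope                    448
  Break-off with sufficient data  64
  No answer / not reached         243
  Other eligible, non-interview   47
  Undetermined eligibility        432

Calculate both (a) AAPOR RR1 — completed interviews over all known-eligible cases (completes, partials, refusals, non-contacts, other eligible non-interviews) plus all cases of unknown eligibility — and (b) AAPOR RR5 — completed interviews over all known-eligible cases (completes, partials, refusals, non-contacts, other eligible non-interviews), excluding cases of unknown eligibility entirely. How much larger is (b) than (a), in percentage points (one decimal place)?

13.2

Top: 614
Base: 614 + 64 + 250 + 243 + 47 + 432 = 1650
RR1 = 614 / 1650 = 0.3721
Base: 614 + 64 + 250 + 243 + 47 = 1218
RR5 = 614 / 1218 = 0.5041
Difference = 50.41 − 37.21 = 13.20 percentage points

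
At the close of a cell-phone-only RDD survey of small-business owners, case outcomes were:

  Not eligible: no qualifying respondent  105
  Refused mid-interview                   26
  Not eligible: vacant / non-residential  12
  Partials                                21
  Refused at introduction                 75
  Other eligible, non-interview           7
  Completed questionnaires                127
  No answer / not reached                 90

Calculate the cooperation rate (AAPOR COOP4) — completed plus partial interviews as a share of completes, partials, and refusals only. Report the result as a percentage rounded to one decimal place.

59.4%

Refused = 75 + 26 = 101
Not eligible = 105 + 12 = 117
Num: 127 + 21 = 148
Denom: 127 + 21 + 101 = 249
COOP4 = 148 / 249 = 0.5944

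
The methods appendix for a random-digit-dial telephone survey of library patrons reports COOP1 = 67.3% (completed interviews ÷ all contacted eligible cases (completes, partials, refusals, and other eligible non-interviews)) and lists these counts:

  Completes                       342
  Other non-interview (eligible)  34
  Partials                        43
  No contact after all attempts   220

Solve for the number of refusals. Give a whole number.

89

COOP1 = 342 / D = 0.673
D = 342 / 0.673 = 508.2
Other denominator terms total 419
refusals = 508.2 − 419 ≈ 89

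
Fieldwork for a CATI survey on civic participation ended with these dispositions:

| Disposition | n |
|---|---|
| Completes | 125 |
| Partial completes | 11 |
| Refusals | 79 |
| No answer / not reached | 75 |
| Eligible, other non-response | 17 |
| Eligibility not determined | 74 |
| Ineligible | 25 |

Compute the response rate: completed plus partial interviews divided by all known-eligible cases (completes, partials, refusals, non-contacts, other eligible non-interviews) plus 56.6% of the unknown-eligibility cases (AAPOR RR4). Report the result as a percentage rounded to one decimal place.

39.0%

Numerator = 125 + 11 = 136
Known eligible = 125 + 11 + 79 + 75 + 17 = 307
Estimated eligible among unknowns = 0.5660 × 74 = 41.88
Denom = 307 + 41.88 = 348.88
RR4 = 136 / 348.88 = 0.3898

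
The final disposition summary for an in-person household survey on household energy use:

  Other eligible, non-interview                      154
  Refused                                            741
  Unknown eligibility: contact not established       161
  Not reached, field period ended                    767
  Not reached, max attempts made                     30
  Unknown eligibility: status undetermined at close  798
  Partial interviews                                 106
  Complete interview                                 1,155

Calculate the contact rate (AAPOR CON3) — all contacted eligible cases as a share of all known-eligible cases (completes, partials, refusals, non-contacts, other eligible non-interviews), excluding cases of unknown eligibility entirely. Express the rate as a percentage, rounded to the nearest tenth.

Never reached = 767 + 30 = 797
Undetermined eligibility = 161 + 798 = 959
Num: 1155 + 106 + 741 + 154 = 2156
Denominator: 1155 + 106 + 741 + 797 + 154 = 2953
CON3 = 2156 / 2953 = 0.7301

73.0%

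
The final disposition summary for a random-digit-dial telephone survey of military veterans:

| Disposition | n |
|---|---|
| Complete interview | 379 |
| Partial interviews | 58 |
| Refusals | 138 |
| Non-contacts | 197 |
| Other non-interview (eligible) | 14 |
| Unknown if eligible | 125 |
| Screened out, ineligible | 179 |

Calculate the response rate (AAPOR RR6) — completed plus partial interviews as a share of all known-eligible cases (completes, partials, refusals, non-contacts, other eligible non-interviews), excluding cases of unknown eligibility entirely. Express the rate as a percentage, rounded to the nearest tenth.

55.6%

Top = 379 + 58 = 437
Base = 379 + 58 + 138 + 197 + 14 = 786
RR6 = 437 / 786 = 0.5560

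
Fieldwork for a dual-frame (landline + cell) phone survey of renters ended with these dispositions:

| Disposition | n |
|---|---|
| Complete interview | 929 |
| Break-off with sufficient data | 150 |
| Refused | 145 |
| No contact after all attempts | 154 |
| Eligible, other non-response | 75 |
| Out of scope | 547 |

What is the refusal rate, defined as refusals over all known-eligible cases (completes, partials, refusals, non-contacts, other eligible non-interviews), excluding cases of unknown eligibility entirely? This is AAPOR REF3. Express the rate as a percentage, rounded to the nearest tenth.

10.0%

Numerator → 145
Denominator → 929 + 150 + 145 + 154 + 75 = 1453
REF3 = 145 / 1453 = 0.0998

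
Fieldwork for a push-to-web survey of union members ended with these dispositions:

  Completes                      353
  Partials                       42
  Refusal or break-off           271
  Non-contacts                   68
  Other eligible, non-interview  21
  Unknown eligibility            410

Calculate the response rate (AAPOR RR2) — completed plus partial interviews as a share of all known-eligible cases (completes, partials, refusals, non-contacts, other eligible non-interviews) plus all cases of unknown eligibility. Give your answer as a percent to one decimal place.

33.9%

Numerator → 353 + 42 = 395
Base → 353 + 42 + 271 + 68 + 21 + 410 = 1165
RR2 = 395 / 1165 = 0.3391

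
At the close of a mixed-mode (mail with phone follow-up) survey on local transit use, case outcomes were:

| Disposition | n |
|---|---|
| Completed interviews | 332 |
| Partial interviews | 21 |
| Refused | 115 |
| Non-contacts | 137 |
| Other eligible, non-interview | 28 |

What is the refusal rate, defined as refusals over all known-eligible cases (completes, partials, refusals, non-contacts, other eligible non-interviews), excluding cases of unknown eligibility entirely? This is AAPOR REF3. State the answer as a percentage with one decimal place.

Num: 115
Denom: 332 + 21 + 115 + 137 + 28 = 633
REF3 = 115 / 633 = 0.1817

18.2%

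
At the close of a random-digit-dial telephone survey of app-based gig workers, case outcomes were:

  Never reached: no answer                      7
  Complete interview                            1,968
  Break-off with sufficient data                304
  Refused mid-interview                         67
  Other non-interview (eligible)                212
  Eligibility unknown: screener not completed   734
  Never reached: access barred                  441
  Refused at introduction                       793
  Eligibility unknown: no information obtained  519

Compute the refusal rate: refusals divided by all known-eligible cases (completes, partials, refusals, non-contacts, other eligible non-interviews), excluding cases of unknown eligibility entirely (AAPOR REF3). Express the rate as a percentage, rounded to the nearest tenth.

22.7%

Refusals = 793 + 67 = 860
No contact after all attempts = 7 + 441 = 448
Undetermined eligibility = 734 + 519 = 1253
Num → 860
Denominator → 1968 + 304 + 860 + 448 + 212 = 3792
REF3 = 860 / 3792 = 0.2268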